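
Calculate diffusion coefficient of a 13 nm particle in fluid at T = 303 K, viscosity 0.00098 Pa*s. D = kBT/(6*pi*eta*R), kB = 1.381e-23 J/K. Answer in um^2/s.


Radius R = 13/2 = 6.5 nm = 6.5e-09 m
D = kB*T / (6*pi*eta*R)
D = 1.381e-23 * 303 / (6 * pi * 0.00098 * 6.5e-09)
D = 3.48494e-11 m^2/s = 34.849 um^2/s

34.849


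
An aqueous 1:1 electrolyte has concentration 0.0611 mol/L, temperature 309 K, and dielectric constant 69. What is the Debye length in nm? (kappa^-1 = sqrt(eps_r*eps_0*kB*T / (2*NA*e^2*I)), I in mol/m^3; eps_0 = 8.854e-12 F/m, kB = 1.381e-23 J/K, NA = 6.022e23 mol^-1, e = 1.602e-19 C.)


Ionic strength I = 0.0611 * 1^2 * 1000 = 61.1 mol/m^3
kappa^-1 = sqrt(69 * 8.854e-12 * 1.381e-23 * 309 / (2 * 6.022e23 * (1.602e-19)^2 * 61.1))
kappa^-1 = 1.175 nm

1.175


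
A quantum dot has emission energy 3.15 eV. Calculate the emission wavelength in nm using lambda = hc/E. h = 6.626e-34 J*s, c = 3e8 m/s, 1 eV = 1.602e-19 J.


Convert energy: E = 3.15 eV = 3.15 * 1.602e-19 = 5.0463e-19 J
lambda = h*c / E = 6.626e-34 * 3e8 / 5.0463e-19
lambda = 3.93912e-07 m = 393.9 nm

393.9


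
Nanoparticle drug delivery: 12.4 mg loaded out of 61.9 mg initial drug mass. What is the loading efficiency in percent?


Drug loading efficiency = (drug loaded / drug initial) * 100
DLE = 12.4 / 61.9 * 100
DLE = 0.2003 * 100
DLE = 20.03%

20.03


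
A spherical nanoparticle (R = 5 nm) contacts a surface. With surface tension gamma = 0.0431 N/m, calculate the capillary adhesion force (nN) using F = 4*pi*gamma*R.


Convert radius: R = 5 nm = 5e-09 m
F = 4 * pi * gamma * R
F = 4 * pi * 0.0431 * 5e-09
F = 2.70805e-09 N = 2.7081 nN

2.7081


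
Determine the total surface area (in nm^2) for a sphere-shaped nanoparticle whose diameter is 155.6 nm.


Radius r = 155.6/2 = 77.8 nm
Surface area SA = 4 * pi * r^2
SA = 4 * pi * (77.8)^2
SA = 76062.23 nm^2

76062.23


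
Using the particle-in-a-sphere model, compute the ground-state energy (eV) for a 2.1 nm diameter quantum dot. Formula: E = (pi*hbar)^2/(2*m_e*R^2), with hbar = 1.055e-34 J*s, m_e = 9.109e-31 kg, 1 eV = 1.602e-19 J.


Radius R = 2.1/2 = 1.05 nm = 1.05e-09 m
E = (pi * 1.055e-34)^2 / (2 * 9.109e-31 * (1.05e-09)^2)
E(J) = 5.46922e-20
E = E(J) / 1.602e-19 = 0.3414 eV

0.3414


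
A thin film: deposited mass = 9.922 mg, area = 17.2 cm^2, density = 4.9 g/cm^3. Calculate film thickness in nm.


Convert: m = 9.922 mg = 9.9220e-06 kg, A = 17.2 cm^2 = 1.7200e-03 m^2, rho = 4.9 g/cm^3 = 4900 kg/m^3
t = m / (A * rho)
t = 9.9220e-06 / (1.7200e-03 * 4900)
t = 1.1773e-06 m = 1177.3 nm

1177.3


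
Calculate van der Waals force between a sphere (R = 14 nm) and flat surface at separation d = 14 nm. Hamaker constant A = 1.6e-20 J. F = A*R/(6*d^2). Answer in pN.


Convert to SI: R = 14 nm = 1.4e-08 m, d = 14 nm = 1.4e-08 m
F = A * R / (6 * d^2)
F = 1.6e-20 * 1.4e-08 / (6 * (1.4e-08)^2)
F = 1.90476e-13 N = 0.19 pN

0.19


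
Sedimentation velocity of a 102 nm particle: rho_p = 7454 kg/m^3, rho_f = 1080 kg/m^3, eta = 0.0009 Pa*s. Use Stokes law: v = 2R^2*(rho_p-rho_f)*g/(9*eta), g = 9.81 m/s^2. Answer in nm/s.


Radius R = 102/2 nm = 5.1e-08 m
Density difference = 7454 - 1080 = 6374 kg/m^3
v = 2 * R^2 * (rho_p - rho_f) * g / (9 * eta)
v = 2 * (5.1e-08)^2 * 6374 * 9.81 / (9 * 0.0009)
v = 4.01575e-08 m/s = 40.1575 nm/s

40.1575


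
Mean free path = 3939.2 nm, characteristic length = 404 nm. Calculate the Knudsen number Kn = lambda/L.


Knudsen number Kn = lambda / L
Kn = 3939.2 / 404
Kn = 9.7505

9.7505


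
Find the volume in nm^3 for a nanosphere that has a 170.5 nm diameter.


Radius r = 170.5/2 = 85.25 nm
Volume V = (4/3) * pi * r^3
V = (4/3) * pi * (85.25)^3
V = 2595205.62 nm^3

2595205.62


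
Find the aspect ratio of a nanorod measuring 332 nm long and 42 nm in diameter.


Aspect ratio AR = length / diameter
AR = 332 / 42
AR = 7.9

7.9


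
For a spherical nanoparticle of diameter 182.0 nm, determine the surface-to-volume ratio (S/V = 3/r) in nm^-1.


Radius r = 182.0/2 = 91 nm
S/V = 3 / r = 3 / 91
S/V = 0.033 nm^-1

0.033


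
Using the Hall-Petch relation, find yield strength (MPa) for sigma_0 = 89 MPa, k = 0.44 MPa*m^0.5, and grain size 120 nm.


d = 120 nm = 1.2e-07 m
sqrt(d) = 0.0003464102
Hall-Petch contribution = k / sqrt(d) = 0.44 / 0.0003464102 = 1270.2 MPa
sigma = sigma_0 + k/sqrt(d) = 89 + 1270.2 = 1359.2 MPa

1359.2


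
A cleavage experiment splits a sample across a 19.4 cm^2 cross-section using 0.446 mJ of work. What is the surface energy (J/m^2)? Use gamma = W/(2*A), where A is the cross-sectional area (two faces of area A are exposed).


Convert: A = 19.4 cm^2 = 0.00194 m^2, W = 0.446 mJ = 0.000446 J
Cleaving exposes two faces of area A, so total new surface = 2*A and gamma = W / (2*A)
gamma = 0.000446 / (2 * 0.00194)
gamma = 0.115 J/m^2

0.115


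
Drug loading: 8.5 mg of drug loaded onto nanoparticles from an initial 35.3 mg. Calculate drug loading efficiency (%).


Drug loading efficiency = (drug loaded / drug initial) * 100
DLE = 8.5 / 35.3 * 100
DLE = 0.2408 * 100
DLE = 24.08%

24.08


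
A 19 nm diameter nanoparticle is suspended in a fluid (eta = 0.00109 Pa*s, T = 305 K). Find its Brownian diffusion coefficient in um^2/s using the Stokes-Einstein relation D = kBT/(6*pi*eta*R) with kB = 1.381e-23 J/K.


Radius R = 19/2 = 9.5 nm = 9.5e-09 m
D = kB*T / (6*pi*eta*R)
D = 1.381e-23 * 305 / (6 * pi * 0.00109 * 9.5e-09)
D = 2.15795e-11 m^2/s = 21.58 um^2/s

21.58


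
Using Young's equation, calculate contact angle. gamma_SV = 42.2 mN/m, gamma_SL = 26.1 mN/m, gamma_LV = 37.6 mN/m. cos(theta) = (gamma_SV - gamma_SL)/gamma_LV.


cos(theta) = (gamma_SV - gamma_SL) / gamma_LV
cos(theta) = (42.2 - 26.1) / 37.6
cos(theta) = 0.428191
theta = arccos(0.428191) = 64.65 degrees

64.65


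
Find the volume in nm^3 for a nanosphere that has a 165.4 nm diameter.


Radius r = 165.4/2 = 82.7 nm
Volume V = (4/3) * pi * r^3
V = (4/3) * pi * (82.7)^3
V = 2369218.62 nm^3

2369218.62


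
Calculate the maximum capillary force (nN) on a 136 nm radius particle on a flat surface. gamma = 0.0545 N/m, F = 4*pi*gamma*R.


Convert radius: R = 136 nm = 1.36e-07 m
F = 4 * pi * gamma * R
F = 4 * pi * 0.0545 * 1.36e-07
F = 9.31419e-08 N = 93.1419 nN

93.1419


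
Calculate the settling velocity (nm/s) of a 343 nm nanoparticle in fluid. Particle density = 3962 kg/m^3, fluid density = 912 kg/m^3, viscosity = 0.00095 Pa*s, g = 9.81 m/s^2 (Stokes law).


Radius R = 343/2 nm = 1.715e-07 m
Density difference = 3962 - 912 = 3050 kg/m^3
v = 2 * R^2 * (rho_p - rho_f) * g / (9 * eta)
v = 2 * (1.715e-07)^2 * 3050 * 9.81 / (9 * 0.00095)
v = 2.05855e-07 m/s = 205.8548 nm/s

205.8548


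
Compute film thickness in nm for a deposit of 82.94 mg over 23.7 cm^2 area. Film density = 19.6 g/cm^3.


Convert: m = 82.94 mg = 8.2940e-05 kg, A = 23.7 cm^2 = 2.3700e-03 m^2, rho = 19.6 g/cm^3 = 19600 kg/m^3
t = m / (A * rho)
t = 8.2940e-05 / (2.3700e-03 * 19600)
t = 1.7855e-06 m = 1785.5 nm

1785.5


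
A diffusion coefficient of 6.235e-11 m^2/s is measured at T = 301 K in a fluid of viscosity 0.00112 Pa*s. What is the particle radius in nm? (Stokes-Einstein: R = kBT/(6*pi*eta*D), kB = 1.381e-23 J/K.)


Stokes-Einstein: R = kB*T / (6*pi*eta*D)
R = 1.381e-23 * 301 / (6 * pi * 0.00112 * 6.235e-11)
R = 3.15795e-09 m = 3.16 nm

3.16


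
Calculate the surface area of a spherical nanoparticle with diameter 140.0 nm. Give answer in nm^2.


Radius r = 140.0/2 = 70 nm
Surface area SA = 4 * pi * r^2
SA = 4 * pi * (70)^2
SA = 61575.22 nm^2

61575.22


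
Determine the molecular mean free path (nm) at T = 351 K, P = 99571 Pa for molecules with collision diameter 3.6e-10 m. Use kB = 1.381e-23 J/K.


Mean free path: lambda = kB*T / (sqrt(2) * pi * d^2 * P)
lambda = 1.381e-23 * 351 / (sqrt(2) * pi * (3.6e-10)^2 * 99571)
lambda = 8.4547e-08 m
lambda = 84.55 nm

84.55


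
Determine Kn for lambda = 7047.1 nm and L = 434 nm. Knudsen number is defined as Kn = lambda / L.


Knudsen number Kn = lambda / L
Kn = 7047.1 / 434
Kn = 16.2376

16.2376


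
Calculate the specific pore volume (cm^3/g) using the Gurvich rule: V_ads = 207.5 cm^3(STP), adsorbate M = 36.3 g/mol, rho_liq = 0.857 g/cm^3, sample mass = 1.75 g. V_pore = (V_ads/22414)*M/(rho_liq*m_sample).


Moles adsorbed n = V_ads / 22414 = 207.5 / 22414 = 9.257607e-03 mol
Liquid volume V_liq = n * M / rho_liq = 9.257607e-03 * 36.3 / 0.857 = 0.39213 cm^3
Specific pore volume V_pore = V_liq / m_sample = 0.39213 / 1.75
V_pore = 0.2241 cm^3/g

0.2241


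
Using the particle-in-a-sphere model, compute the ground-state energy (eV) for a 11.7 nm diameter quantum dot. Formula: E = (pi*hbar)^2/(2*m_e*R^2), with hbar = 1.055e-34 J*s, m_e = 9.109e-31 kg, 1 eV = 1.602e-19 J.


Radius R = 11.7/2 = 5.85 nm = 5.85e-09 m
E = (pi * 1.055e-34)^2 / (2 * 9.109e-31 * (5.85e-09)^2)
E(J) = 1.76194e-21
E = E(J) / 1.602e-19 = 0.011 eV

0.011


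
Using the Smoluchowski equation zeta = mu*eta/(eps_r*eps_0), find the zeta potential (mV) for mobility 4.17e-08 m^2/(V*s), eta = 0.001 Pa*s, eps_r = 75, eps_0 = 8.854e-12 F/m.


Smoluchowski equation: zeta = mu * eta / (eps_r * eps_0)
zeta = 4.17e-08 * 0.001 / (75 * 8.854e-12)
zeta = 0.062796 V = 62.8 mV

62.8


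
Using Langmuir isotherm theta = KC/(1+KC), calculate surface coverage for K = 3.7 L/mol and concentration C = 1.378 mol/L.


Langmuir isotherm: theta = K*C / (1 + K*C)
K*C = 3.7 * 1.378 = 5.0986
theta = 5.0986 / (1 + 5.0986) = 5.0986 / 6.0986
theta = 0.836

0.836


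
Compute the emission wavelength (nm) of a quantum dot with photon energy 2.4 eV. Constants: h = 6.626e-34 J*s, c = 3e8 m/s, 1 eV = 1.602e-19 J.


Convert energy: E = 2.4 eV = 2.4 * 1.602e-19 = 3.8448e-19 J
lambda = h*c / E = 6.626e-34 * 3e8 / 3.8448e-19
lambda = 5.1701e-07 m = 517.0 nm

517.0


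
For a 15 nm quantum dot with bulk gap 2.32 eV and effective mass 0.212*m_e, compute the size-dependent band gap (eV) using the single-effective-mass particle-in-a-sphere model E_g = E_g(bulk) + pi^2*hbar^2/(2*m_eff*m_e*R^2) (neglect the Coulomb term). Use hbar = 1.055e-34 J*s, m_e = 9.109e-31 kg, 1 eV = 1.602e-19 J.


Radius R = 15/2 nm = 7.5e-09 m
Confinement energy dE = pi^2 * hbar^2 / (2 * m_eff * m_e * R^2)
dE = pi^2 * (1.055e-34)^2 / (2 * 0.212 * 9.109e-31 * (7.5e-09)^2) J, divided by 1.602e-19 J/eV
dE = 0.0316 eV
Total band gap = E_g(bulk) + dE = 2.32 + 0.0316 = 2.3516 eV

2.3516


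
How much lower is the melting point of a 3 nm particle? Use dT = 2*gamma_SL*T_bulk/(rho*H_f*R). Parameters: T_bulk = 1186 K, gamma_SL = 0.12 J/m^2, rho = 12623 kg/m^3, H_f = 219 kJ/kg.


Radius R = 3/2 = 1.5 nm = 1.5e-09 m
Convert H_f = 219 kJ/kg = 219000 J/kg
dT = 2 * gamma_SL * T_bulk / (rho * H_f * R)
dT = 2 * 0.12 * 1186 / (12623 * 219000 * 1.5e-09)
dT = 68.6 K

68.6


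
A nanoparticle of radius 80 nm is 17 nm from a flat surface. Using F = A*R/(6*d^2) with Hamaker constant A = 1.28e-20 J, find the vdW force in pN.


Convert to SI: R = 80 nm = 8e-08 m, d = 17 nm = 1.7e-08 m
F = A * R / (6 * d^2)
F = 1.28e-20 * 8e-08 / (6 * (1.7e-08)^2)
F = 5.90542e-13 N = 0.591 pN

0.591


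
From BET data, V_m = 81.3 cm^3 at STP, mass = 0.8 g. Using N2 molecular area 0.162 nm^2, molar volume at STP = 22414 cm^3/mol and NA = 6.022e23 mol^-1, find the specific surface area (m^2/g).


Number of moles in monolayer = V_m / 22414 = 81.3 / 22414 = 0.0036272
Number of molecules = moles * NA = 0.0036272 * 6.022e23
SA = molecules * sigma / mass
SA = (81.3 / 22414) * 6.022e23 * 0.162e-18 / 0.8
SA = 442.3 m^2/g

442.3


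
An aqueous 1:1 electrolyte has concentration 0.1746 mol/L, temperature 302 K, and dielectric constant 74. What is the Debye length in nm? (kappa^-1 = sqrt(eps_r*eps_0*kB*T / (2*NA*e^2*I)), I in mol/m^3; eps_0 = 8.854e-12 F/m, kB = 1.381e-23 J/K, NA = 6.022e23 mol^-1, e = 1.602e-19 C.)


Ionic strength I = 0.1746 * 1^2 * 1000 = 174.6 mol/m^3
kappa^-1 = sqrt(74 * 8.854e-12 * 1.381e-23 * 302 / (2 * 6.022e23 * (1.602e-19)^2 * 174.6))
kappa^-1 = 0.712 nm

0.712


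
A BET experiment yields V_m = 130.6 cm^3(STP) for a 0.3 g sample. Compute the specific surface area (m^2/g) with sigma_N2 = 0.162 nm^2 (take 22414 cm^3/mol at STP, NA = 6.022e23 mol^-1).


Number of moles in monolayer = V_m / 22414 = 130.6 / 22414 = 0.00582672
Number of molecules = moles * NA = 0.00582672 * 6.022e23
SA = molecules * sigma / mass
SA = (130.6 / 22414) * 6.022e23 * 0.162e-18 / 0.3
SA = 1894.8 m^2/g

1894.8


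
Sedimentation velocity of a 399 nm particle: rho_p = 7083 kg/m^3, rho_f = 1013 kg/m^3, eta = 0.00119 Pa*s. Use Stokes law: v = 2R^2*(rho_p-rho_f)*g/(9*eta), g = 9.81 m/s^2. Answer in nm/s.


Radius R = 399/2 nm = 1.995e-07 m
Density difference = 7083 - 1013 = 6070 kg/m^3
v = 2 * R^2 * (rho_p - rho_f) * g / (9 * eta)
v = 2 * (1.995e-07)^2 * 6070 * 9.81 / (9 * 0.00119)
v = 4.42572e-07 m/s = 442.5721 nm/s

442.5721


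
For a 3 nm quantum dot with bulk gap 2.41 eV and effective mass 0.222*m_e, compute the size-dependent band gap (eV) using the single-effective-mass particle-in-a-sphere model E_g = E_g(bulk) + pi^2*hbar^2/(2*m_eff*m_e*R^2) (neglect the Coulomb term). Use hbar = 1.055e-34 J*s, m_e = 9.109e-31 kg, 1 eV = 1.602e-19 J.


Radius R = 3/2 nm = 1.5e-09 m
Confinement energy dE = pi^2 * hbar^2 / (2 * m_eff * m_e * R^2)
dE = pi^2 * (1.055e-34)^2 / (2 * 0.222 * 9.109e-31 * (1.5e-09)^2) J, divided by 1.602e-19 J/eV
dE = 0.7535 eV
Total band gap = E_g(bulk) + dE = 2.41 + 0.7535 = 3.1635 eV

3.1635


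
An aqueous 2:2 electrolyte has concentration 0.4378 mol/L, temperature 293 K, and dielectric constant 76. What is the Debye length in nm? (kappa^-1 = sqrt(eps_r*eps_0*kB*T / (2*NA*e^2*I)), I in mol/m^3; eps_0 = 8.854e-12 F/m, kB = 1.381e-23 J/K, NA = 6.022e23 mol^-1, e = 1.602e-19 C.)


Ionic strength I = 0.4378 * 2^2 * 1000 = 1751.2 mol/m^3
kappa^-1 = sqrt(76 * 8.854e-12 * 1.381e-23 * 293 / (2 * 6.022e23 * (1.602e-19)^2 * 1751.2))
kappa^-1 = 0.224 nm

0.224


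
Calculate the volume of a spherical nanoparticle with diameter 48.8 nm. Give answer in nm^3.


Radius r = 48.8/2 = 24.4 nm
Volume V = (4/3) * pi * r^3
V = (4/3) * pi * (24.4)^3
V = 60849.65 nm^3

60849.65


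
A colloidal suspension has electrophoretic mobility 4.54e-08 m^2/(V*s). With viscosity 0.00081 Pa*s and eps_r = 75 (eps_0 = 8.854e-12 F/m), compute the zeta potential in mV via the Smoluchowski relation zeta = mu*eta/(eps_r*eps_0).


Smoluchowski equation: zeta = mu * eta / (eps_r * eps_0)
zeta = 4.54e-08 * 0.00081 / (75 * 8.854e-12)
zeta = 0.055378 V = 55.38 mV

55.38


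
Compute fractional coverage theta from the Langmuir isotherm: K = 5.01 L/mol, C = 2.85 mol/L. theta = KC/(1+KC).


Langmuir isotherm: theta = K*C / (1 + K*C)
K*C = 5.01 * 2.85 = 14.2785
theta = 14.2785 / (1 + 14.2785) = 14.2785 / 15.2785
theta = 0.9345

0.9345


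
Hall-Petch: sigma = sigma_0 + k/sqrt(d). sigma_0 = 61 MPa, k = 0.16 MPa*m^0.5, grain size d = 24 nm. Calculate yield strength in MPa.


d = 24 nm = 2.4e-08 m
sqrt(d) = 0.0001549193
Hall-Petch contribution = k / sqrt(d) = 0.16 / 0.0001549193 = 1032.8 MPa
sigma = sigma_0 + k/sqrt(d) = 61 + 1032.8 = 1093.8 MPa

1093.8


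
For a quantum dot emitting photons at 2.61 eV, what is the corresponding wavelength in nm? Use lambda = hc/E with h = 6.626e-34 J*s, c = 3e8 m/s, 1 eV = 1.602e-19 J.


Convert energy: E = 2.61 eV = 2.61 * 1.602e-19 = 4.18122e-19 J
lambda = h*c / E = 6.626e-34 * 3e8 / 4.18122e-19
lambda = 4.75411e-07 m = 475.4 nm

475.4


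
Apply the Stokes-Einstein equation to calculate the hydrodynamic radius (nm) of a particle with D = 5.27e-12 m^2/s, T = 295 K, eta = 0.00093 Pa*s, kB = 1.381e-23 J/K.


Stokes-Einstein: R = kB*T / (6*pi*eta*D)
R = 1.381e-23 * 295 / (6 * pi * 0.00093 * 5.27e-12)
R = 4.40982e-08 m = 44.1 nm

44.1


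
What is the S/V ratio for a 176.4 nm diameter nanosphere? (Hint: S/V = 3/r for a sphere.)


Radius r = 176.4/2 = 88.2 nm
S/V = 3 / r = 3 / 88.2
S/V = 0.034 nm^-1

0.034


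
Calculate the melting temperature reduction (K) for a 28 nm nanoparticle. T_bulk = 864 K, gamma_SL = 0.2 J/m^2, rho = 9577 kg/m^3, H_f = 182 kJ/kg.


Radius R = 28/2 = 14 nm = 1.4e-08 m
Convert H_f = 182 kJ/kg = 182000 J/kg
dT = 2 * gamma_SL * T_bulk / (rho * H_f * R)
dT = 2 * 0.2 * 864 / (9577 * 182000 * 1.4e-08)
dT = 14.2 K

14.2


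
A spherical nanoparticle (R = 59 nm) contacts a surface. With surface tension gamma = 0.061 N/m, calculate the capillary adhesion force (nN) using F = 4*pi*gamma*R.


Convert radius: R = 59 nm = 5.9e-08 m
F = 4 * pi * gamma * R
F = 4 * pi * 0.061 * 5.9e-08
F = 4.52264e-08 N = 45.2264 nN

45.2264


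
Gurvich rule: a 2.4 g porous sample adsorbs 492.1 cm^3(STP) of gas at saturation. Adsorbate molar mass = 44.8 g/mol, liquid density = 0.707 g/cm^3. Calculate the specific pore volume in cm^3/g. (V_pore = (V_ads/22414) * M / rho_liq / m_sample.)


Moles adsorbed n = V_ads / 22414 = 492.1 / 22414 = 2.195503e-02 mol
Liquid volume V_liq = n * M / rho_liq = 2.195503e-02 * 44.8 / 0.707 = 1.39121 cm^3
Specific pore volume V_pore = V_liq / m_sample = 1.39121 / 2.4
V_pore = 0.5797 cm^3/g

0.5797


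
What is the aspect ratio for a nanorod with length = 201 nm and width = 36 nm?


Aspect ratio AR = length / diameter
AR = 201 / 36
AR = 5.58

5.58


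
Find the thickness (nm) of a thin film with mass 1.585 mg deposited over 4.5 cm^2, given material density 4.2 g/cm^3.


Convert: m = 1.585 mg = 1.5850e-06 kg, A = 4.5 cm^2 = 4.5000e-04 m^2, rho = 4.2 g/cm^3 = 4200 kg/m^3
t = m / (A * rho)
t = 1.5850e-06 / (4.5000e-04 * 4200)
t = 8.3862e-07 m = 838.6 nm

838.6


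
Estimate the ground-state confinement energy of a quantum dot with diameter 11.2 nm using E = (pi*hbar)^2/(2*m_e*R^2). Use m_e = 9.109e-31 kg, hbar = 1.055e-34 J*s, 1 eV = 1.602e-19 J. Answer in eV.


Radius R = 11.2/2 = 5.6 nm = 5.6e-09 m
E = (pi * 1.055e-34)^2 / (2 * 9.109e-31 * (5.6e-09)^2)
E(J) = 1.92277e-21
E = E(J) / 1.602e-19 = 0.012 eV

0.012


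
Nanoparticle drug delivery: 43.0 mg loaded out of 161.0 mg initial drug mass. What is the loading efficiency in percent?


Drug loading efficiency = (drug loaded / drug initial) * 100
DLE = 43.0 / 161.0 * 100
DLE = 0.2671 * 100
DLE = 26.71%

26.71


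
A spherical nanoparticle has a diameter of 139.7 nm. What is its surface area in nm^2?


Radius r = 139.7/2 = 69.85 nm
Surface area SA = 4 * pi * r^2
SA = 4 * pi * (69.85)^2
SA = 61311.6 nm^2

61311.6


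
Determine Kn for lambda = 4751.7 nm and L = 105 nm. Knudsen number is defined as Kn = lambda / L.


Knudsen number Kn = lambda / L
Kn = 4751.7 / 105
Kn = 45.2543

45.2543


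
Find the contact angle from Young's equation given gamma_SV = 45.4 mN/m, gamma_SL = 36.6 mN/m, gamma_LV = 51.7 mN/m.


cos(theta) = (gamma_SV - gamma_SL) / gamma_LV
cos(theta) = (45.4 - 36.6) / 51.7
cos(theta) = 0.170213
theta = arccos(0.170213) = 80.2 degrees

80.2


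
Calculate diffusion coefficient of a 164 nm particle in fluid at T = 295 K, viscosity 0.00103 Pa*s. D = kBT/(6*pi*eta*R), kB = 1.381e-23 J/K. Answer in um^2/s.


Radius R = 164/2 = 82 nm = 8.2e-08 m
D = kB*T / (6*pi*eta*R)
D = 1.381e-23 * 295 / (6 * pi * 0.00103 * 8.2e-08)
D = 2.55896e-12 m^2/s = 2.559 um^2/s

2.559


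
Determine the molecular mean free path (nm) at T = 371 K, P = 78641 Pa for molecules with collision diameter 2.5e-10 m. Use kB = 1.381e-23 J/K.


Mean free path: lambda = kB*T / (sqrt(2) * pi * d^2 * P)
lambda = 1.381e-23 * 371 / (sqrt(2) * pi * (2.5e-10)^2 * 78641)
lambda = 2.34625e-07 m
lambda = 234.62 nm

234.62


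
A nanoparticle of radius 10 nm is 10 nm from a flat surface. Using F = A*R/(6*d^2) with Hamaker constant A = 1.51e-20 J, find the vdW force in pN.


Convert to SI: R = 10 nm = 1e-08 m, d = 10 nm = 1e-08 m
F = A * R / (6 * d^2)
F = 1.51e-20 * 1e-08 / (6 * (1e-08)^2)
F = 2.51667e-13 N = 0.252 pN

0.252


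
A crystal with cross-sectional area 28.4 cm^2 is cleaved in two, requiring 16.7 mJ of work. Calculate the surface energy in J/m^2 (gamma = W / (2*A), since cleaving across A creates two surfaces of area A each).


Convert: A = 28.4 cm^2 = 0.00284 m^2, W = 16.7 mJ = 0.0167 J
Cleaving exposes two faces of area A, so total new surface = 2*A and gamma = W / (2*A)
gamma = 0.0167 / (2 * 0.00284)
gamma = 2.94 J/m^2

2.94


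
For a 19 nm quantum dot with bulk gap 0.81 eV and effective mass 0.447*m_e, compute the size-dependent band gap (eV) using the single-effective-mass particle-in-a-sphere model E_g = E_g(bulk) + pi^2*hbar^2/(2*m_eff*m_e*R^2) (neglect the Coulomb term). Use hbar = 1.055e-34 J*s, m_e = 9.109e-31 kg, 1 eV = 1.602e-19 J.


Radius R = 19/2 nm = 9.5e-09 m
Confinement energy dE = pi^2 * hbar^2 / (2 * m_eff * m_e * R^2)
dE = pi^2 * (1.055e-34)^2 / (2 * 0.447 * 9.109e-31 * (9.5e-09)^2) J, divided by 1.602e-19 J/eV
dE = 0.0093 eV
Total band gap = E_g(bulk) + dE = 0.81 + 0.0093 = 0.8193 eV

0.8193


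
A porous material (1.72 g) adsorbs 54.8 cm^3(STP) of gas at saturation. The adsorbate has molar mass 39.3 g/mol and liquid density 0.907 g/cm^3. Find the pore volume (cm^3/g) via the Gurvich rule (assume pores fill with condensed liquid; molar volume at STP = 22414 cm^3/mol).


Moles adsorbed n = V_ads / 22414 = 54.8 / 22414 = 2.444901e-03 mol
Liquid volume V_liq = n * M / rho_liq = 2.444901e-03 * 39.3 / 0.907 = 0.10594 cm^3
Specific pore volume V_pore = V_liq / m_sample = 0.10594 / 1.72
V_pore = 0.0616 cm^3/g

0.0616


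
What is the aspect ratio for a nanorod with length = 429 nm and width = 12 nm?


Aspect ratio AR = length / diameter
AR = 429 / 12
AR = 35.75

35.75


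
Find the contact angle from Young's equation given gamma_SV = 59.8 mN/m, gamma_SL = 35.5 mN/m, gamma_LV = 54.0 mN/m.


cos(theta) = (gamma_SV - gamma_SL) / gamma_LV
cos(theta) = (59.8 - 35.5) / 54.0
cos(theta) = 0.45
theta = arccos(0.45) = 63.26 degrees

63.26


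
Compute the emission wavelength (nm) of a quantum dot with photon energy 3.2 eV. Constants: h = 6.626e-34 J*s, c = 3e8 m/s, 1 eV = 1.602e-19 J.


Convert energy: E = 3.2 eV = 3.2 * 1.602e-19 = 5.1264e-19 J
lambda = h*c / E = 6.626e-34 * 3e8 / 5.1264e-19
lambda = 3.87757e-07 m = 387.8 nm

387.8


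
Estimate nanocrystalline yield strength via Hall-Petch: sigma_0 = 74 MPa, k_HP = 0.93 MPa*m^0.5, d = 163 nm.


d = 163 nm = 1.63e-07 m
sqrt(d) = 0.0004037326
Hall-Petch contribution = k / sqrt(d) = 0.93 / 0.0004037326 = 2303.5 MPa
sigma = sigma_0 + k/sqrt(d) = 74 + 2303.5 = 2377.5 MPa

2377.5


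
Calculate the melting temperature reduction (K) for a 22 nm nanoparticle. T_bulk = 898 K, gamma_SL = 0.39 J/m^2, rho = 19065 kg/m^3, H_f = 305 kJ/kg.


Radius R = 22/2 = 11 nm = 1.1e-08 m
Convert H_f = 305 kJ/kg = 305000 J/kg
dT = 2 * gamma_SL * T_bulk / (rho * H_f * R)
dT = 2 * 0.39 * 898 / (19065 * 305000 * 1.1e-08)
dT = 11.0 K

11.0


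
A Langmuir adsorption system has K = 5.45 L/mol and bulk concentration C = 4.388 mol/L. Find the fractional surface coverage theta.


Langmuir isotherm: theta = K*C / (1 + K*C)
K*C = 5.45 * 4.388 = 23.9146
theta = 23.9146 / (1 + 23.9146) = 23.9146 / 24.9146
theta = 0.9599

0.9599


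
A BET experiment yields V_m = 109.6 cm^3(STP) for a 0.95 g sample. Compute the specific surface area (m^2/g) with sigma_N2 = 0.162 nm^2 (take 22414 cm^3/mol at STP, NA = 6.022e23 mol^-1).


Number of moles in monolayer = V_m / 22414 = 109.6 / 22414 = 0.0048898
Number of molecules = moles * NA = 0.0048898 * 6.022e23
SA = molecules * sigma / mass
SA = (109.6 / 22414) * 6.022e23 * 0.162e-18 / 0.95
SA = 502.1 m^2/g

502.1


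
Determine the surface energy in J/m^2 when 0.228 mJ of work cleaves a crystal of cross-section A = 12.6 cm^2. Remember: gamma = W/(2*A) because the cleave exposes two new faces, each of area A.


Convert: A = 12.6 cm^2 = 0.00126 m^2, W = 0.228 mJ = 0.000228 J
Cleaving exposes two faces of area A, so total new surface = 2*A and gamma = W / (2*A)
gamma = 0.000228 / (2 * 0.00126)
gamma = 0.09 J/m^2

0.09


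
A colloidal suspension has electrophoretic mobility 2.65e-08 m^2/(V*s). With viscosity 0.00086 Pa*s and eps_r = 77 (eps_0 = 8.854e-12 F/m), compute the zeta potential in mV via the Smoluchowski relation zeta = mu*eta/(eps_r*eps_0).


Smoluchowski equation: zeta = mu * eta / (eps_r * eps_0)
zeta = 2.65e-08 * 0.00086 / (77 * 8.854e-12)
zeta = 0.033428 V = 33.43 mV

33.43


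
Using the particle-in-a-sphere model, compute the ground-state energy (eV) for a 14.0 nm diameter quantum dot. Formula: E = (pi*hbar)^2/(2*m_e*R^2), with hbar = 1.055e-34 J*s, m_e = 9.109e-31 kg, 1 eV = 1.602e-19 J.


Radius R = 14.0/2 = 7 nm = 7e-09 m
E = (pi * 1.055e-34)^2 / (2 * 9.109e-31 * (7e-09)^2)
E(J) = 1.23057e-21
E = E(J) / 1.602e-19 = 0.0077 eV

0.0077


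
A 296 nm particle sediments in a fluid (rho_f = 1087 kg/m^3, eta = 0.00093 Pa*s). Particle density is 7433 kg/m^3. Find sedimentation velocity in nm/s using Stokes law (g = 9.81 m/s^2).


Radius R = 296/2 nm = 1.48e-07 m
Density difference = 7433 - 1087 = 6346 kg/m^3
v = 2 * R^2 * (rho_p - rho_f) * g / (9 * eta)
v = 2 * (1.48e-07)^2 * 6346 * 9.81 / (9 * 0.00093)
v = 3.25834e-07 m/s = 325.8345 nm/s

325.8345


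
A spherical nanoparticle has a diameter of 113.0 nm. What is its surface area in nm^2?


Radius r = 113.0/2 = 56.5 nm
Surface area SA = 4 * pi * r^2
SA = 4 * pi * (56.5)^2
SA = 40115.0 nm^2

40115.0


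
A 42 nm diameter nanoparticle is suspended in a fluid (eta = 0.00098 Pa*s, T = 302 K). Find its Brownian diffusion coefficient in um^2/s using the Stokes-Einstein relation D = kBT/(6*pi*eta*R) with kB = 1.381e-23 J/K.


Radius R = 42/2 = 21 nm = 2.1e-08 m
D = kB*T / (6*pi*eta*R)
D = 1.381e-23 * 302 / (6 * pi * 0.00098 * 2.1e-08)
D = 1.07511e-11 m^2/s = 10.751 um^2/s

10.751


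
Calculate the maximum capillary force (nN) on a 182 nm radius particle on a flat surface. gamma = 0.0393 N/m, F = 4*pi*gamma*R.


Convert radius: R = 182 nm = 1.82e-07 m
F = 4 * pi * gamma * R
F = 4 * pi * 0.0393 * 1.82e-07
F = 8.98822e-08 N = 89.8822 nN

89.8822


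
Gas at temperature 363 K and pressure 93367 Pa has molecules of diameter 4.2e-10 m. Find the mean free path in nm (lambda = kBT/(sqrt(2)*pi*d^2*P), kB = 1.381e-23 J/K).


Mean free path: lambda = kB*T / (sqrt(2) * pi * d^2 * P)
lambda = 1.381e-23 * 363 / (sqrt(2) * pi * (4.2e-10)^2 * 93367)
lambda = 6.85083e-08 m
lambda = 68.51 nm

68.51


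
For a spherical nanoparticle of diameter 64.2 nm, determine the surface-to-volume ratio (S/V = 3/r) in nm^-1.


Radius r = 64.2/2 = 32.1 nm
S/V = 3 / r = 3 / 32.1
S/V = 0.0935 nm^-1

0.0935


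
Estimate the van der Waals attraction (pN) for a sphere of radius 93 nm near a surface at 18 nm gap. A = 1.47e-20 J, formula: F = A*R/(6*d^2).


Convert to SI: R = 93 nm = 9.3e-08 m, d = 18 nm = 1.8e-08 m
F = A * R / (6 * d^2)
F = 1.47e-20 * 9.3e-08 / (6 * (1.8e-08)^2)
F = 7.03241e-13 N = 0.703 pN

0.703


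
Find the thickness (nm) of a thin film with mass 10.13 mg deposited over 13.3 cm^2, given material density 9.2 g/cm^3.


Convert: m = 10.13 mg = 1.0130e-05 kg, A = 13.3 cm^2 = 1.3300e-03 m^2, rho = 9.2 g/cm^3 = 9200 kg/m^3
t = m / (A * rho)
t = 1.0130e-05 / (1.3300e-03 * 9200)
t = 8.2788e-07 m = 827.9 nm

827.9


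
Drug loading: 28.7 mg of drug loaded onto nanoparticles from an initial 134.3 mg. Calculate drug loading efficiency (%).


Drug loading efficiency = (drug loaded / drug initial) * 100
DLE = 28.7 / 134.3 * 100
DLE = 0.2137 * 100
DLE = 21.37%

21.37


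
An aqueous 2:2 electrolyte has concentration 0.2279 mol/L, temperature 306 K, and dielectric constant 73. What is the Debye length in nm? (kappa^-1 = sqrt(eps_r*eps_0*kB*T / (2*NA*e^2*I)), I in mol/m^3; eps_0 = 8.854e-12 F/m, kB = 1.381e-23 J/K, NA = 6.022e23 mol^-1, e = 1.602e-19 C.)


Ionic strength I = 0.2279 * 2^2 * 1000 = 911.6 mol/m^3
kappa^-1 = sqrt(73 * 8.854e-12 * 1.381e-23 * 306 / (2 * 6.022e23 * (1.602e-19)^2 * 911.6))
kappa^-1 = 0.311 nm

0.311


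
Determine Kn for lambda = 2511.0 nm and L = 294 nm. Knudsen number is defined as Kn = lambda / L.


Knudsen number Kn = lambda / L
Kn = 2511.0 / 294
Kn = 8.5408

8.5408


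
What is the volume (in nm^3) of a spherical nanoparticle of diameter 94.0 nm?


Radius r = 94.0/2 = 47 nm
Volume V = (4/3) * pi * r^3
V = (4/3) * pi * (47)^3
V = 434892.77 nm^3

434892.77


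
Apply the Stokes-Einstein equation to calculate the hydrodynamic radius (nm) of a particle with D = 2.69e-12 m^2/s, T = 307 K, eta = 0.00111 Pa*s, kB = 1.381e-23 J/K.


Stokes-Einstein: R = kB*T / (6*pi*eta*D)
R = 1.381e-23 * 307 / (6 * pi * 0.00111 * 2.69e-12)
R = 7.53279e-08 m = 75.33 nm

75.33


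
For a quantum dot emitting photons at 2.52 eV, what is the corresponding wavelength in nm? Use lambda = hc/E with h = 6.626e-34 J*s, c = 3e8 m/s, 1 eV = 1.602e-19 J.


Convert energy: E = 2.52 eV = 2.52 * 1.602e-19 = 4.03704e-19 J
lambda = h*c / E = 6.626e-34 * 3e8 / 4.03704e-19
lambda = 4.9239e-07 m = 492.4 nm

492.4


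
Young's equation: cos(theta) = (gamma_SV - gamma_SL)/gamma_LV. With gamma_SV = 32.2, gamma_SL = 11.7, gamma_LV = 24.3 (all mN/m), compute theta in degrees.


cos(theta) = (gamma_SV - gamma_SL) / gamma_LV
cos(theta) = (32.2 - 11.7) / 24.3
cos(theta) = 0.843621
theta = arccos(0.843621) = 32.48 degrees

32.48


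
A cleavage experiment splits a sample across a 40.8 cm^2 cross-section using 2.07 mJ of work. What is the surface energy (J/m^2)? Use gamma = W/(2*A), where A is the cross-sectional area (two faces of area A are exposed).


Convert: A = 40.8 cm^2 = 0.00408 m^2, W = 2.07 mJ = 0.00207 J
Cleaving exposes two faces of area A, so total new surface = 2*A and gamma = W / (2*A)
gamma = 0.00207 / (2 * 0.00408)
gamma = 0.254 J/m^2

0.254


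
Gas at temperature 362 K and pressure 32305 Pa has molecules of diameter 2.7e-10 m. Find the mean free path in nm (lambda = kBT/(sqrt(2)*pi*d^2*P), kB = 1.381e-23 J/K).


Mean free path: lambda = kB*T / (sqrt(2) * pi * d^2 * P)
lambda = 1.381e-23 * 362 / (sqrt(2) * pi * (2.7e-10)^2 * 32305)
lambda = 4.77793e-07 m
lambda = 477.79 nm

477.79


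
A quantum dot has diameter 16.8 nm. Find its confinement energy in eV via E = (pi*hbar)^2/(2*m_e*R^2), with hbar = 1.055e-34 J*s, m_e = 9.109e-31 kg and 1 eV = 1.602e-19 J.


Radius R = 16.8/2 = 8.4 nm = 8.4e-09 m
E = (pi * 1.055e-34)^2 / (2 * 9.109e-31 * (8.4e-09)^2)
E(J) = 8.54566e-22
E = E(J) / 1.602e-19 = 0.0053 eV

0.0053


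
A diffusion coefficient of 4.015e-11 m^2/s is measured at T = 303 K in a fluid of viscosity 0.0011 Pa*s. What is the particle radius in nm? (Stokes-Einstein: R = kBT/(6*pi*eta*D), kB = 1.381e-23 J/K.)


Stokes-Einstein: R = kB*T / (6*pi*eta*D)
R = 1.381e-23 * 303 / (6 * pi * 0.0011 * 4.015e-11)
R = 5.0264e-09 m = 5.03 nm

5.03


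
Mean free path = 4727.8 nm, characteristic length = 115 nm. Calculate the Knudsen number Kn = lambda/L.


Knudsen number Kn = lambda / L
Kn = 4727.8 / 115
Kn = 41.1113

41.1113


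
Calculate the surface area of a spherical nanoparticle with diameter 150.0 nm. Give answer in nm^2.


Radius r = 150.0/2 = 75 nm
Surface area SA = 4 * pi * r^2
SA = 4 * pi * (75)^2
SA = 70685.83 nm^2

70685.83


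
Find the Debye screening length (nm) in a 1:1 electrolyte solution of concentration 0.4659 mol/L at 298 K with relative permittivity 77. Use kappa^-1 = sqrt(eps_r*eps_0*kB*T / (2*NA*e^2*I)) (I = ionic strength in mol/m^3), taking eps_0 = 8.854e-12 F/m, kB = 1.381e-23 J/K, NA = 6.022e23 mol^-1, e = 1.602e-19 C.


Ionic strength I = 0.4659 * 1^2 * 1000 = 465.9 mol/m^3
kappa^-1 = sqrt(77 * 8.854e-12 * 1.381e-23 * 298 / (2 * 6.022e23 * (1.602e-19)^2 * 465.9))
kappa^-1 = 0.441 nm

0.441


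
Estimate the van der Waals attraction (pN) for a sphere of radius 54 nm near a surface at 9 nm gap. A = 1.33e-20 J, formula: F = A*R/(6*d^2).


Convert to SI: R = 54 nm = 5.4e-08 m, d = 9 nm = 9e-09 m
F = A * R / (6 * d^2)
F = 1.33e-20 * 5.4e-08 / (6 * (9e-09)^2)
F = 1.47778e-12 N = 1.478 pN

1.478


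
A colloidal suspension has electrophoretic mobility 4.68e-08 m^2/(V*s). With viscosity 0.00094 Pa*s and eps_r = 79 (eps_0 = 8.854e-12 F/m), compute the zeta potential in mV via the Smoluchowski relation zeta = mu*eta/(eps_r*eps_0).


Smoluchowski equation: zeta = mu * eta / (eps_r * eps_0)
zeta = 4.68e-08 * 0.00094 / (79 * 8.854e-12)
zeta = 0.062894 V = 62.89 mV

62.89


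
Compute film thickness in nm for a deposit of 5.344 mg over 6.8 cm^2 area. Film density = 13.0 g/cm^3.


Convert: m = 5.344 mg = 5.3440e-06 kg, A = 6.8 cm^2 = 6.8000e-04 m^2, rho = 13.0 g/cm^3 = 13000 kg/m^3
t = m / (A * rho)
t = 5.3440e-06 / (6.8000e-04 * 13000)
t = 6.0452e-07 m = 604.5 nm

604.5


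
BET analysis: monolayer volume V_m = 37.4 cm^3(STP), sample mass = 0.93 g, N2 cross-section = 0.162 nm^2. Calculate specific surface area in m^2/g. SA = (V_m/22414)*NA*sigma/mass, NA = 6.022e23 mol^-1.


Number of moles in monolayer = V_m / 22414 = 37.4 / 22414 = 0.0016686
Number of molecules = moles * NA = 0.0016686 * 6.022e23
SA = molecules * sigma / mass
SA = (37.4 / 22414) * 6.022e23 * 0.162e-18 / 0.93
SA = 175.0 m^2/g

175.0


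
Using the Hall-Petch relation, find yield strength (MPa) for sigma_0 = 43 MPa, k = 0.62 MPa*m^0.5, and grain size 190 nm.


d = 190 nm = 1.9e-07 m
sqrt(d) = 0.0004358899
Hall-Petch contribution = k / sqrt(d) = 0.62 / 0.0004358899 = 1422.4 MPa
sigma = sigma_0 + k/sqrt(d) = 43 + 1422.4 = 1465.4 MPa

1465.4


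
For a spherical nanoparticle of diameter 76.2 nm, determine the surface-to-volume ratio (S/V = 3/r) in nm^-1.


Radius r = 76.2/2 = 38.1 nm
S/V = 3 / r = 3 / 38.1
S/V = 0.0787 nm^-1

0.0787


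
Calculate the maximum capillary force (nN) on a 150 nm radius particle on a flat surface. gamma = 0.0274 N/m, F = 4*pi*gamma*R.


Convert radius: R = 150 nm = 1.5e-07 m
F = 4 * pi * gamma * R
F = 4 * pi * 0.0274 * 1.5e-07
F = 5.16478e-08 N = 51.6478 nN

51.6478


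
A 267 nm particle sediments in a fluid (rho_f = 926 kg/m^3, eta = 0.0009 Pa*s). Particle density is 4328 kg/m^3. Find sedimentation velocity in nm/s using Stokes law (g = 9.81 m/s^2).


Radius R = 267/2 nm = 1.335e-07 m
Density difference = 4328 - 926 = 3402 kg/m^3
v = 2 * R^2 * (rho_p - rho_f) * g / (9 * eta)
v = 2 * (1.335e-07)^2 * 3402 * 9.81 / (9 * 0.0009)
v = 1.46862e-07 m/s = 146.8625 nm/s

146.8625


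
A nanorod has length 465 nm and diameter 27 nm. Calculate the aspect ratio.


Aspect ratio AR = length / diameter
AR = 465 / 27
AR = 17.22

17.22


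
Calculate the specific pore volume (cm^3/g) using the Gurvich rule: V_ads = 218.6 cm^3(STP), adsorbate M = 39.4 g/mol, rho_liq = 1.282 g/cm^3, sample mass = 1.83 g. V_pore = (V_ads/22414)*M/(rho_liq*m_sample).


Moles adsorbed n = V_ads / 22414 = 218.6 / 22414 = 9.752833e-03 mol
Liquid volume V_liq = n * M / rho_liq = 9.752833e-03 * 39.4 / 1.282 = 0.29974 cm^3
Specific pore volume V_pore = V_liq / m_sample = 0.29974 / 1.83
V_pore = 0.1638 cm^3/g

0.1638


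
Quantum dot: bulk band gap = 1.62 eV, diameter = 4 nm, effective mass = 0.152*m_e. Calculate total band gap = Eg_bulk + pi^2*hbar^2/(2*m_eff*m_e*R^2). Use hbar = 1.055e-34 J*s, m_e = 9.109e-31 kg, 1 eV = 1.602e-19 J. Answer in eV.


Radius R = 4/2 nm = 2e-09 m
Confinement energy dE = pi^2 * hbar^2 / (2 * m_eff * m_e * R^2)
dE = pi^2 * (1.055e-34)^2 / (2 * 0.152 * 9.109e-31 * (2e-09)^2) J, divided by 1.602e-19 J/eV
dE = 0.6191 eV
Total band gap = E_g(bulk) + dE = 1.62 + 0.6191 = 2.2391 eV

2.2391


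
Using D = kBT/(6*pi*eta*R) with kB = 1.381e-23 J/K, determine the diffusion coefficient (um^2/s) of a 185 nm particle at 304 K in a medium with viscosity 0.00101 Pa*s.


Radius R = 185/2 = 92.5 nm = 9.25e-08 m
D = kB*T / (6*pi*eta*R)
D = 1.381e-23 * 304 / (6 * pi * 0.00101 * 9.25e-08)
D = 2.38398e-12 m^2/s = 2.384 um^2/s

2.384


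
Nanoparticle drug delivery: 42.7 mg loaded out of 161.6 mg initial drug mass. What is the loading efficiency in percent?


Drug loading efficiency = (drug loaded / drug initial) * 100
DLE = 42.7 / 161.6 * 100
DLE = 0.2642 * 100
DLE = 26.42%

26.42


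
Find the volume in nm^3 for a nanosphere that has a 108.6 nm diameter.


Radius r = 108.6/2 = 54.3 nm
Volume V = (4/3) * pi * r^3
V = (4/3) * pi * (54.3)^3
V = 670637.91 nm^3

670637.91


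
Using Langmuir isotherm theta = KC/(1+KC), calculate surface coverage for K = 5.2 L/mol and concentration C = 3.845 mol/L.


Langmuir isotherm: theta = K*C / (1 + K*C)
K*C = 5.2 * 3.845 = 19.994
theta = 19.994 / (1 + 19.994) = 19.994 / 20.994
theta = 0.9524

0.9524


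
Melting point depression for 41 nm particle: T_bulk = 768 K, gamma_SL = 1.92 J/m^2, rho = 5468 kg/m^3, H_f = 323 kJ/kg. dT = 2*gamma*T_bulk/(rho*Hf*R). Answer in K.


Radius R = 41/2 = 20.5 nm = 2.05e-08 m
Convert H_f = 323 kJ/kg = 323000 J/kg
dT = 2 * gamma_SL * T_bulk / (rho * H_f * R)
dT = 2 * 1.92 * 768 / (5468 * 323000 * 2.05e-08)
dT = 81.5 K

81.5


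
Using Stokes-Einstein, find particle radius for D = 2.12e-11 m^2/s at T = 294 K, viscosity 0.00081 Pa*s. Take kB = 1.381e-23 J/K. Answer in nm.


Stokes-Einstein: R = kB*T / (6*pi*eta*D)
R = 1.381e-23 * 294 / (6 * pi * 0.00081 * 2.12e-11)
R = 1.25435e-08 m = 12.54 nm

12.54


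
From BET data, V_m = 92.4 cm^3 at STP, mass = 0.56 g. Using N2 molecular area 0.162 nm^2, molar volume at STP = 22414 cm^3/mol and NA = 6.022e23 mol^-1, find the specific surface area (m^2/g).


Number of moles in monolayer = V_m / 22414 = 92.4 / 22414 = 0.00412242
Number of molecules = moles * NA = 0.00412242 * 6.022e23
SA = molecules * sigma / mass
SA = (92.4 / 22414) * 6.022e23 * 0.162e-18 / 0.56
SA = 718.2 m^2/g

718.2


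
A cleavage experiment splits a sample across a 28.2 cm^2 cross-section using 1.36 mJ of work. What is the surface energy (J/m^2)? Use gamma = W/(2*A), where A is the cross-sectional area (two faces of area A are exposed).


Convert: A = 28.2 cm^2 = 0.00282 m^2, W = 1.36 mJ = 0.00136 J
Cleaving exposes two faces of area A, so total new surface = 2*A and gamma = W / (2*A)
gamma = 0.00136 / (2 * 0.00282)
gamma = 0.241 J/m^2

0.241


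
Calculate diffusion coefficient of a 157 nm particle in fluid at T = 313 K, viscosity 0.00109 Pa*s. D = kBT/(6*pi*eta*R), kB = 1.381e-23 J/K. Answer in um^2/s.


Radius R = 157/2 = 78.5 nm = 7.85e-08 m
D = kB*T / (6*pi*eta*R)
D = 1.381e-23 * 313 / (6 * pi * 0.00109 * 7.85e-08)
D = 2.68004e-12 m^2/s = 2.68 um^2/s

2.68


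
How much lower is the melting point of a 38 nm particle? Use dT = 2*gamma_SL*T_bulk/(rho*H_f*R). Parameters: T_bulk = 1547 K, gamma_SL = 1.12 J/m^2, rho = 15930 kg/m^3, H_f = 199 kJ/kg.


Radius R = 38/2 = 19 nm = 1.9e-08 m
Convert H_f = 199 kJ/kg = 199000 J/kg
dT = 2 * gamma_SL * T_bulk / (rho * H_f * R)
dT = 2 * 1.12 * 1547 / (15930 * 199000 * 1.9e-08)
dT = 57.5 K

57.5


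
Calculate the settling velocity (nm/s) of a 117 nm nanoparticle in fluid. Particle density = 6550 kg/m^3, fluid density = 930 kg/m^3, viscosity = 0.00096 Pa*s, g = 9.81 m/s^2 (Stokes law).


Radius R = 117/2 nm = 5.85e-08 m
Density difference = 6550 - 930 = 5620 kg/m^3
v = 2 * R^2 * (rho_p - rho_f) * g / (9 * eta)
v = 2 * (5.85e-08)^2 * 5620 * 9.81 / (9 * 0.00096)
v = 4.3675e-08 m/s = 43.675 nm/s

43.675


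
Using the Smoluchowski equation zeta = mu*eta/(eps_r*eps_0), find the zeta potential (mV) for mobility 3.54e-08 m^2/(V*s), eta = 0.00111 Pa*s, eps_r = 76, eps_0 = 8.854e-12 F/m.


Smoluchowski equation: zeta = mu * eta / (eps_r * eps_0)
zeta = 3.54e-08 * 0.00111 / (76 * 8.854e-12)
zeta = 0.058395 V = 58.39 mV

58.39


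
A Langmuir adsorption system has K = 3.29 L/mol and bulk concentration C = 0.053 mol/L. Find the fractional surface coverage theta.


Langmuir isotherm: theta = K*C / (1 + K*C)
K*C = 3.29 * 0.053 = 0.17437
theta = 0.17437 / (1 + 0.17437) = 0.17437 / 1.17437
theta = 0.1485

0.1485


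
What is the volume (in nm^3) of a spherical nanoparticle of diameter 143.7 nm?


Radius r = 143.7/2 = 71.85 nm
Volume V = (4/3) * pi * r^3
V = (4/3) * pi * (71.85)^3
V = 1553706.3 nm^3

1553706.3
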